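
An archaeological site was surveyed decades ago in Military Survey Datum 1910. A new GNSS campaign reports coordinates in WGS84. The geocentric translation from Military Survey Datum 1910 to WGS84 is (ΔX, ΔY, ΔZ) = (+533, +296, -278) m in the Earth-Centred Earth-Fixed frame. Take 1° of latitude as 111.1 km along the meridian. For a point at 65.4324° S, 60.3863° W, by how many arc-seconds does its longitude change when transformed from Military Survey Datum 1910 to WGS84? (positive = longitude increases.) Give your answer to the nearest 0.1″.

Δλ = 47.5″

sin φ = -0.909471, cos φ = 0.415767, sin λ = -0.869377, cos λ = 0.494150.
East component: ΔE = −sin λ·ΔX + cos λ·ΔY = −(-0.869377)(533) + (0.494150)(296) = 609.65 m.
1° of latitude spans 111100 m; at latitude φ, 1° of longitude spans that × cos φ = 46191.7 m, so Δλ = 609.65 / 46191.7 × 3600 = 47.513″.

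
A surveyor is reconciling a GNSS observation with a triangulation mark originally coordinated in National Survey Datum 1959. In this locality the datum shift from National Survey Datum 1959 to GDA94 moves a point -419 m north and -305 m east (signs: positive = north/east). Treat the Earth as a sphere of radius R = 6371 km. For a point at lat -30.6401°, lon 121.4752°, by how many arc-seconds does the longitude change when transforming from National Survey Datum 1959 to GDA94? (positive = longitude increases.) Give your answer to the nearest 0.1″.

Δλ = -11.5″

At latitude -30.6401°, cos φ = 0.860386.
One radian of longitude at latitude φ spans R cos φ, so Δλ = ΔE / (R cos φ) = -305.0 / (6371000 × 0.860386) = -5.5642e-05 rad = -11.477″.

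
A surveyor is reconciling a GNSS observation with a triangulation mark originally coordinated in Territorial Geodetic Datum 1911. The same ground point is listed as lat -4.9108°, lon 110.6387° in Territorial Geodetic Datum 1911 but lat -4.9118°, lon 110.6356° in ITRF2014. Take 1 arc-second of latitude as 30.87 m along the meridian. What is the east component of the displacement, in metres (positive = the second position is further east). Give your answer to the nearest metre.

Δφ = -4.9118° − -4.9108° = -0.0010°; Δλ = 110.6356° − 110.6387° = -0.0031°.
1° of latitude = 3600 × 30.87 = 111132 m.
ΔN = Δφ × 111132 = -111.1 m; ΔE = Δλ × 111132 × cos(-4.9108°) = -0.0031 × 111132 × 0.996329 = -343.2 m.

ΔE = -343 m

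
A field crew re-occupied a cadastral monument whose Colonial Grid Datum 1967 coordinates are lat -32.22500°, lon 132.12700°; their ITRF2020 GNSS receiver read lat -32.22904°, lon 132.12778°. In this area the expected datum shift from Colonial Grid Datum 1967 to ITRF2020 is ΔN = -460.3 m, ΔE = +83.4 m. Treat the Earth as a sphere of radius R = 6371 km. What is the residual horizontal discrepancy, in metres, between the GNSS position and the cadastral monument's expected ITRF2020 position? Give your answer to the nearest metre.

Observed coordinate differences: Δφ = -0.00404°, Δλ = +0.00078°.
Converting to metres (1° lat = 111195 m, cos φ = 0.845961): observed ΔN = -449.2 m, observed ΔE = 73.4 m.
Subtracting the expected shift leaves a residual of -449.2 − (-460.3) = 11.1 m north and 73.4 − (83.4) = -10.0 m east.
Residual distance = √(11.1² + (-10.0)²) = 14.9 m.

15 m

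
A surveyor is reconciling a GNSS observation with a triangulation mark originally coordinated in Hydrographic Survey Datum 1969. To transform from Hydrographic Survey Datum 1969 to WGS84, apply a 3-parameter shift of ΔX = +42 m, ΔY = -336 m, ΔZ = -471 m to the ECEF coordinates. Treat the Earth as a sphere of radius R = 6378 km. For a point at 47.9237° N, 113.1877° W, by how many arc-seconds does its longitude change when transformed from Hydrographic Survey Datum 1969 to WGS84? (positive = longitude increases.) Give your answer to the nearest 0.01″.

sin φ = 0.742253, cos φ = 0.670120, sin λ = -0.919220, cos λ = -0.393745.
East component: ΔE = −sin λ·ΔX + cos λ·ΔY = −(-0.919220)(42) + (-0.393745)(-336) = 170.91 m.
1° of latitude spans πR/180 = 111317 m; at latitude φ, 1° of longitude spans that × cos φ = 74595.8 m, so Δλ = 170.91 / 74595.8 × 3600 = 8.248″.

Δλ = 8.25″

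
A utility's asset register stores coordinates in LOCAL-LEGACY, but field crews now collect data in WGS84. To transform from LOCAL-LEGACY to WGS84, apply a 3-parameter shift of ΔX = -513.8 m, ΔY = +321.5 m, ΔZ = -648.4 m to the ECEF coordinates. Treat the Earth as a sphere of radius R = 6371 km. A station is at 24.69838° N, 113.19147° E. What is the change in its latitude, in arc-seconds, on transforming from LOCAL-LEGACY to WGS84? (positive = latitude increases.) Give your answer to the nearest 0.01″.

sin φ = 0.417841, cos φ = 0.908520, sin λ = 0.919194, cos λ = -0.393805.
North component: ΔN = −sin φ cos λ·ΔX − sin φ sin λ·ΔY + cos φ·ΔZ = −(0.417841)(-0.393805)(-513.8) − (0.417841)(0.919194)(321.5) + (0.908520)(-648.4) = -797.11 m.
1° of latitude spans πR/180 = 111195 m, so Δφ = -797.11 / 111195 × 3600 = -25.807″.

Δφ = -25.81″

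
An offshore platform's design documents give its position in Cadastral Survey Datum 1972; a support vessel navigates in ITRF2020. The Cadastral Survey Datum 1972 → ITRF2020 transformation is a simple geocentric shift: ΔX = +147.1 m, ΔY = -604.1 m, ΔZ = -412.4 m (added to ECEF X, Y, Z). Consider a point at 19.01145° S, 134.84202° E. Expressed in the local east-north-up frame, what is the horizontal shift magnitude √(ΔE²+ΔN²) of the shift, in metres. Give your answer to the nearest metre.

At φ = -19.01145°, λ = 134.84202°: sin φ = -0.325757, cos φ = 0.945453, sin λ = 0.709054, cos λ = -0.705154.
ΔE = −sin λ·ΔX + cos λ·ΔY = −(0.709054)·(147.1) + (-0.705154)·(-604.1) = 321.68 m.
ΔN = −sin φ cos λ·ΔX − sin φ sin λ·ΔY + cos φ·ΔZ = −(-0.325757)(-0.705154)(147.1) − (-0.325757)(0.709054)(-604.1) + (0.945453)(-412.4) = -563.23 m.
Horizontal magnitude = √(ΔE² + ΔN²) = √(321.68² + (-563.23)²) = 648.62 m.

649 m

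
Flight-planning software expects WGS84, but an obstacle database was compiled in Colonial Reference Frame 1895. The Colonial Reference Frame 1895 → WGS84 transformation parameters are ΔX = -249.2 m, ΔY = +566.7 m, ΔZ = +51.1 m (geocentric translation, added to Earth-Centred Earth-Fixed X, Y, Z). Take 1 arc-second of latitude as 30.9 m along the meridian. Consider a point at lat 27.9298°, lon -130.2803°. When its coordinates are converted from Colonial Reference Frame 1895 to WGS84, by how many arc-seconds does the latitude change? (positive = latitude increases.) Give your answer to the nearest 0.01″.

sin φ = 0.468389, cos φ = 0.883522, sin λ = -0.762891, cos λ = -0.646528.
North component: ΔN = −sin φ cos λ·ΔX − sin φ sin λ·ΔY + cos φ·ΔZ = −(0.468389)(-0.646528)(-249.2) − (0.468389)(-0.762891)(566.7) + (0.883522)(51.1) = 172.18 m.
1° of latitude spans 3600 × 30.90 = 111240 m, so Δφ = 172.18 / 111240 × 3600 = 5.572″.

Δφ = 5.57″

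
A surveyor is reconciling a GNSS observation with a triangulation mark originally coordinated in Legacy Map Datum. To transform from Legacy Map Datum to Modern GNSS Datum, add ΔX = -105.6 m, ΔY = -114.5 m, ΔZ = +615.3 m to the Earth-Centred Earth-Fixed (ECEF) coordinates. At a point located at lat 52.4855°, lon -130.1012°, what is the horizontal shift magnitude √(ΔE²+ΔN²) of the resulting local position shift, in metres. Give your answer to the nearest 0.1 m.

At φ = 52.4855°, λ = -130.1012°: sin φ = 0.793199, cos φ = 0.608962, sin λ = -0.764908, cos λ = -0.644140.
ΔE = −sin λ·ΔX + cos λ·ΔY = −(-0.764908)·(-105.6) + (-0.644140)·(-114.5) = -7.02 m.
ΔN = −sin φ cos λ·ΔX − sin φ sin λ·ΔY + cos φ·ΔZ = −(0.793199)(-0.644140)(-105.6) − (0.793199)(-0.764908)(-114.5) + (0.608962)(615.3) = 251.27 m.
Horizontal magnitude = √(ΔE² + ΔN²) = √((-7.02)² + 251.27²) = 251.37 m.

251.4 m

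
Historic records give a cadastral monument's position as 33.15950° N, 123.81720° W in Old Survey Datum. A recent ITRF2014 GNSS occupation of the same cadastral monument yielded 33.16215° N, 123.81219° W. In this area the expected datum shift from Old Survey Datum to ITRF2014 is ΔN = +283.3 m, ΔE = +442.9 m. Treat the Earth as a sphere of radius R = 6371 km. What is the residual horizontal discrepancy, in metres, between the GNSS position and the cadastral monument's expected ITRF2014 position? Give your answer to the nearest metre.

26 m

Observed coordinate differences: Δφ = +0.00265°, Δλ = +0.00501°.
Converting to metres (1° lat = 111195 m, cos φ = 0.837151): observed ΔN = 294.7 m, observed ΔE = 466.4 m.
Subtracting the expected shift leaves a residual of 294.7 − (283.3) = 11.4 m north and 466.4 − (442.9) = 23.5 m east.
Residual distance = √(11.4² + 23.5²) = 26.1 m.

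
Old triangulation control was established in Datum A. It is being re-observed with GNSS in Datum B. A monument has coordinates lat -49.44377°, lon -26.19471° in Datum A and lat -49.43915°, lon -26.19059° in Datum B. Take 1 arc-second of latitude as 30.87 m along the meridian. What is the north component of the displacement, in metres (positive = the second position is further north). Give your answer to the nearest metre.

ΔN = 513 m

Δφ = -49.43915° − -49.44377° = +0.00462°; Δλ = -26.19059° − -26.19471° = +0.00412°.
1° of latitude = 3600 × 30.87 = 111132 m.
ΔN = Δφ × 111132 = 513.4 m; ΔE = Δλ × 111132 × cos(-49.44377°) = +0.00412 × 111132 × 0.650194 = 297.7 m.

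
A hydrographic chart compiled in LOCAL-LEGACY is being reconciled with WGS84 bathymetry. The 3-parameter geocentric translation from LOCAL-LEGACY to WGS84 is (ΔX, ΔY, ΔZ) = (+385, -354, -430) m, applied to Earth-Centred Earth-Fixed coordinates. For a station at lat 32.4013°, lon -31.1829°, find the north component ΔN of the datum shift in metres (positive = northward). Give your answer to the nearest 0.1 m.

ΔN = -637.8 m

At φ = 32.4013°, λ = -31.1829°: sin φ = 0.535846, cos φ = 0.844316, sin λ = -0.517772, cos λ = 0.855519.
ΔN = −sin φ cos λ·ΔX − sin φ sin λ·ΔY + cos φ·ΔZ = −(0.535846)(0.855519)(385) − (0.535846)(-0.517772)(-354) + (0.844316)(-430) = -637.77 m.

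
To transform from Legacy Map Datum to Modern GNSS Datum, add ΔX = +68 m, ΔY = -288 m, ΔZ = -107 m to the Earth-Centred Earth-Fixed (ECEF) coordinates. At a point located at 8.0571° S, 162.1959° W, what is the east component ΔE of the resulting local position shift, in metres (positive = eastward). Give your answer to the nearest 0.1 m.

At φ = -8.0571°, λ = -162.1959°: sin φ = -0.140160, cos φ = 0.990129, sin λ = -0.305763, cos λ = -0.952108.
ΔE = −sin λ·ΔX + cos λ·ΔY = −(-0.305763)·(68) + (-0.952108)·(-288) = 295.00 m.

ΔE = 295.0 m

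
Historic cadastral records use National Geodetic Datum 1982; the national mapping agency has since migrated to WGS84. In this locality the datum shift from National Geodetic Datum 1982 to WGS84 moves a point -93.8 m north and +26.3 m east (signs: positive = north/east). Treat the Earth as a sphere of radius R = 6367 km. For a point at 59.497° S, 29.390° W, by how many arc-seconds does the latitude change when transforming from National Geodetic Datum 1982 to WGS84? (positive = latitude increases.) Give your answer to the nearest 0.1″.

On a sphere of radius R, 1 rad of latitude = R, so Δφ = ΔN / R = -93.8 / 6367000 = -1.4732e-05 rad = -3.039″.

Δφ = -3.0″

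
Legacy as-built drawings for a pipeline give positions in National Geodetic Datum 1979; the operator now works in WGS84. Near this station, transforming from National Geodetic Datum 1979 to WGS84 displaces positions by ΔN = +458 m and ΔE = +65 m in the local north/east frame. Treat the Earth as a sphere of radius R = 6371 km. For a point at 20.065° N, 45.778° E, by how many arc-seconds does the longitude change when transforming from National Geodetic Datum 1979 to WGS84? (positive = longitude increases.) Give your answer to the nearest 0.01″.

At latitude 20.065°, cos φ = 0.939304.
One radian of longitude at latitude φ spans R cos φ, so Δλ = ΔE / (R cos φ) = 65.0 / (6371000 × 0.939304) = 1.0862e-05 rad = 2.240″.

Δλ = 2.24″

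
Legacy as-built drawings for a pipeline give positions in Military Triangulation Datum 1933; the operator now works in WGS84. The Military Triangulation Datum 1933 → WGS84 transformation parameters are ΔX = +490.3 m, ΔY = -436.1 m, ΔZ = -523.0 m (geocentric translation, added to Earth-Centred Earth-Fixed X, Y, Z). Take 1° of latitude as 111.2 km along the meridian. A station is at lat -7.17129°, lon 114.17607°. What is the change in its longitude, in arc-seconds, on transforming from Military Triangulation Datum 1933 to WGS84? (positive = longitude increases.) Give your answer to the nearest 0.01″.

Δλ = -8.77″

sin φ = -0.124836, cos φ = 0.992177, sin λ = 0.912291, cos λ = -0.409542.
East component: ΔE = −sin λ·ΔX + cos λ·ΔY = −(0.912291)(490.3) + (-0.409542)(-436.1) = -268.70 m.
1° of latitude spans 111200 m; at latitude φ, 1° of longitude spans that × cos φ = 110330.1 m, so Δλ = -268.70 / 110330.1 × 3600 = -8.767″.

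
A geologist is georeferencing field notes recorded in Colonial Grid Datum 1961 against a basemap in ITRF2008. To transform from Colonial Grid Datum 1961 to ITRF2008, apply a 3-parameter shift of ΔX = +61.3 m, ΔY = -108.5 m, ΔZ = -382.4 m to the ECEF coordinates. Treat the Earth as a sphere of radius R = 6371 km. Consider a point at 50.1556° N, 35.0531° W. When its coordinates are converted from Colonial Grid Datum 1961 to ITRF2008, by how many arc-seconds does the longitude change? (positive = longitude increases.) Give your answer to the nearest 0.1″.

Δλ = -2.7″

sin φ = 0.767787, cos φ = 0.640705, sin λ = -0.574335, cos λ = 0.818620.
East component: ΔE = −sin λ·ΔX + cos λ·ΔY = −(-0.574335)(61.3) + (0.818620)(-108.5) = -53.61 m.
1° of latitude spans πR/180 = 111195 m; at latitude φ, 1° of longitude spans that × cos φ = 71243.1 m, so Δλ = -53.61 / 71243.1 × 3600 = -2.709″.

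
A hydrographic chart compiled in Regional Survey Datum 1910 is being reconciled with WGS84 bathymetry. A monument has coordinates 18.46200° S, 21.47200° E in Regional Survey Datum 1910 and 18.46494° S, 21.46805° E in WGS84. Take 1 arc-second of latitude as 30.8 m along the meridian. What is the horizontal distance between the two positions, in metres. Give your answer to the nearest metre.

528 m

Δφ = -18.46494° − -18.46200° = -0.00294°; Δλ = 21.46805° − 21.47200° = -0.00395°.
1° of latitude = 3600 × 30.80 = 110880 m.
ΔN = Δφ × 110880 = -326.0 m; ΔE = Δλ × 110880 × cos(-18.46200°) = -0.00395 × 110880 × 0.948534 = -415.4 m.
Distance = √(ΔE² + ΔN²) = √((-415.4)² + (-326.0)²) = 528.1 m.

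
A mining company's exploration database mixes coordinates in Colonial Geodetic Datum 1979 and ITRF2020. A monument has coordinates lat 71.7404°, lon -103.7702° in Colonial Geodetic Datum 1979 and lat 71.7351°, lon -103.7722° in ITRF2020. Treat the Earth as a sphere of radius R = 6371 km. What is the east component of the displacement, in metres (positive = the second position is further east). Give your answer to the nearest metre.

Δφ = 71.7351° − 71.7404° = -0.0053°; Δλ = -103.7722° − -103.7702° = -0.0020°.
1° along a meridian = πR/180 = 111195 m.
ΔN = Δφ × 111195 = -589.3 m; ΔE = Δλ × 111195 × cos(71.7404°) = -0.0020 × 111195 × 0.313323 = -69.7 m.

ΔE = -70 m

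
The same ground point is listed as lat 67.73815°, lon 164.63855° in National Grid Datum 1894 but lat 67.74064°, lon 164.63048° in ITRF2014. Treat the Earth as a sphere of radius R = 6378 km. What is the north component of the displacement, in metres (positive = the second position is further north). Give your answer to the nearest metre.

Δφ = 67.74064° − 67.73815° = +0.00249°; Δλ = 164.63048° − 164.63855° = -0.00807°.
1° along a meridian = πR/180 = 111317 m.
ΔN = Δφ × 111317 = 277.2 m; ΔE = Δλ × 111317 × cos(67.73815°) = -0.00807 × 111317 × 0.378840 = -340.3 m.

ΔN = 277 m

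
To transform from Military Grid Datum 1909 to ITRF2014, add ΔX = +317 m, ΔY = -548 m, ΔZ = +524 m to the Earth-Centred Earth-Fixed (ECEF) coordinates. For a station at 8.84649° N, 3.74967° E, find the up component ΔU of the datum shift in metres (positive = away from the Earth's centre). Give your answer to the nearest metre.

At φ = 8.84649°, λ = 3.74967°: sin φ = 0.153788, cos φ = 0.988104, sin λ = 0.065397, cos λ = 0.997859.
ΔU = cos φ cos λ·ΔX + cos φ sin λ·ΔY + sin φ·ΔZ = (0.988104)(0.997859)(317) + (0.988104)(0.065397)(-548) + (0.153788)(524) = 357.73 m.

ΔU = 358 m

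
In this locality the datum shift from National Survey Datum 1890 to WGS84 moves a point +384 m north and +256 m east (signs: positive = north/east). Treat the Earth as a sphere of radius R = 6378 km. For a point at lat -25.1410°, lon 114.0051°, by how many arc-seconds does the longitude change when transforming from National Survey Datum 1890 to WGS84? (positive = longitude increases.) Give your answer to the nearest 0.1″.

Δλ = 9.1″

At latitude -25.1410°, cos φ = 0.905265.
One radian of longitude at latitude φ spans R cos φ, so Δλ = ΔE / (R cos φ) = 256.0 / (6378000 × 0.905265) = 4.4338e-05 rad = 9.145″.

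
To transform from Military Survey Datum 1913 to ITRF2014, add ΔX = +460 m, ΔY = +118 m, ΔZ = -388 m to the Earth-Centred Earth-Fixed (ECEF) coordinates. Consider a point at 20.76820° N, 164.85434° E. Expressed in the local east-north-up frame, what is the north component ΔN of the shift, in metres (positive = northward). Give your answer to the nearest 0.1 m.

At φ = 20.76820°, λ = 164.85434°: sin φ = 0.354588, cos φ = 0.935023, sin λ = 0.261274, cos λ = -0.965265.
ΔN = −sin φ cos λ·ΔX − sin φ sin λ·ΔY + cos φ·ΔZ = −(0.354588)(-0.965265)(460) − (0.354588)(0.261274)(118) + (0.935023)(-388) = -216.28 m.

ΔN = -216.3 m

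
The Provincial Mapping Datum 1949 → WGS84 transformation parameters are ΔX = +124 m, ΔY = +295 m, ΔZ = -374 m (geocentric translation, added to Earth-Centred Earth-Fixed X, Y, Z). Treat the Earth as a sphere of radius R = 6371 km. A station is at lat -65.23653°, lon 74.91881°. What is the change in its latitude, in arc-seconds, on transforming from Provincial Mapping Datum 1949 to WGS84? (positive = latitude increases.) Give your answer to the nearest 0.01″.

sin φ = -0.908045, cos φ = 0.418873, sin λ = 0.965558, cos λ = 0.260188.
North component: ΔN = −sin φ cos λ·ΔX − sin φ sin λ·ΔY + cos φ·ΔZ = −(-0.908045)(0.260188)(124) − (-0.908045)(0.965558)(295) + (0.418873)(-374) = 131.29 m.
1° of latitude spans πR/180 = 111195 m, so Δφ = 131.29 / 111195 × 3600 = 4.250″.

Δφ = 4.25″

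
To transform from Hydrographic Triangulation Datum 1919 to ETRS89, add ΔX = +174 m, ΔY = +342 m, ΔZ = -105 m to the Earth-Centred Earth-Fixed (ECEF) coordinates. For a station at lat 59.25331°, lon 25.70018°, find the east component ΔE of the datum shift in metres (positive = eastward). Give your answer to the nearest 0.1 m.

At φ = 59.25331°, λ = 25.70018°: sin φ = 0.859436, cos φ = 0.511243, sin λ = 0.433662, cos λ = 0.901076.
ΔE = −sin λ·ΔX + cos λ·ΔY = −(0.433662)·(174) + (0.901076)·(342) = 232.71 m.

ΔE = 232.7 m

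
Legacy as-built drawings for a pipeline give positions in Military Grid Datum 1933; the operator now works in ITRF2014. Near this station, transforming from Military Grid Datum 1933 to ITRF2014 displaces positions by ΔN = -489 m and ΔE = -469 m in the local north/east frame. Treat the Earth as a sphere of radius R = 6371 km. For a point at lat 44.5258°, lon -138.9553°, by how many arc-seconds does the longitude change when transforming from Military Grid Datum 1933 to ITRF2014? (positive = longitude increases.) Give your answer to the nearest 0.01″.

Δλ = -21.30″

At latitude 44.5258°, cos φ = 0.712935.
One radian of longitude at latitude φ spans R cos φ, so Δλ = ΔE / (R cos φ) = -469.0 / (6371000 × 0.712935) = -1.0326e-04 rad = -21.298″.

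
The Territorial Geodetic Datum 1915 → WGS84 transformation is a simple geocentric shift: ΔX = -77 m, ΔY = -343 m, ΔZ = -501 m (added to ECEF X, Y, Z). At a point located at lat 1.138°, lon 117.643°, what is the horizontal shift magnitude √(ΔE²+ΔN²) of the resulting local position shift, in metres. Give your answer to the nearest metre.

545 m

The local east axis at (φ, λ) is (−sin λ, cos λ, 0), so ΔE = −sin(117.643°)·(-77) + cos(117.643°)·(-343) = 227.35 m.
The local north axis is (−sin φ cos λ, −sin φ sin λ, cos φ), giving ΔN = -0.710 + 6.035 − 500.901 = -495.58 m.
Horizontal magnitude = √(ΔE² + ΔN²) = √(227.35² + (-495.58)²) = 545.24 m.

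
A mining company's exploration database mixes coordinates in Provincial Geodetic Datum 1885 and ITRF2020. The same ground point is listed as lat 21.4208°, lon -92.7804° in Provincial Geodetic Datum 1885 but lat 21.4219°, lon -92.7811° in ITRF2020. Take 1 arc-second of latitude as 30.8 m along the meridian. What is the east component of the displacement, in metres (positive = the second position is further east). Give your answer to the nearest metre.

Δφ = 21.4219° − 21.4208° = +0.0011°; Δλ = -92.7811° − -92.7804° = -0.0007°.
1° of latitude = 3600 × 30.80 = 110880 m.
ΔN = Δφ × 110880 = 122.0 m; ΔE = Δλ × 110880 × cos(21.4208°) = -0.0007 × 110880 × 0.930923 = -72.3 m.

ΔE = -72 m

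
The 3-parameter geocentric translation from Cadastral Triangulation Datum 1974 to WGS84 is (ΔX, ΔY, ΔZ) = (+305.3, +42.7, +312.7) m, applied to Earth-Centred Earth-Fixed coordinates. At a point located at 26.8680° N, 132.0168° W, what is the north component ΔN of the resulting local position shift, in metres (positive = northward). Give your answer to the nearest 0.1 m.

ΔN = 385.6 m

The local north axis is (−sin φ cos λ, −sin φ sin λ, cos φ), giving ΔN = 92.354 + 14.337 + 278.944 = 385.64 m.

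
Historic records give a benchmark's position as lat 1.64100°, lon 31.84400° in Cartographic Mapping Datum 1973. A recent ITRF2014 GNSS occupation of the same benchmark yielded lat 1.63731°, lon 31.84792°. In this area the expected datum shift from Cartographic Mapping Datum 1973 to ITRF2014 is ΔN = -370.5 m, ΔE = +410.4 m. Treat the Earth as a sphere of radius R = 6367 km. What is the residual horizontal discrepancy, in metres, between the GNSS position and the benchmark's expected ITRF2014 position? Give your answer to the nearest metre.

47 m

Observed coordinate differences: Δφ = -0.00369°, Δλ = +0.00392°.
Converting to metres (1° lat = 111125 m, cos φ = 0.999590): observed ΔN = -410.1 m, observed ΔE = 435.4 m.
Subtracting the expected shift leaves a residual of -410.1 − (-370.5) = -39.6 m north and 435.4 − (410.4) = 25.0 m east.
Residual distance = √((-39.6)² + 25.0²) = 46.8 m.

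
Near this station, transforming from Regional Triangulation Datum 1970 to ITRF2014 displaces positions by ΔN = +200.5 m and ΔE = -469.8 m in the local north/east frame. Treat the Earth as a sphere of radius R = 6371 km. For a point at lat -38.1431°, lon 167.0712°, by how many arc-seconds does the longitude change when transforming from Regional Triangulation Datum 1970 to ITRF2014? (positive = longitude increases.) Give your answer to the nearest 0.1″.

Δλ = -19.3″

At latitude -38.1431°, cos φ = 0.786471.
One radian of longitude at latitude φ spans R cos φ, so Δλ = ΔE / (R cos φ) = -469.8 / (6371000 × 0.786471) = -9.3761e-05 rad = -19.340″.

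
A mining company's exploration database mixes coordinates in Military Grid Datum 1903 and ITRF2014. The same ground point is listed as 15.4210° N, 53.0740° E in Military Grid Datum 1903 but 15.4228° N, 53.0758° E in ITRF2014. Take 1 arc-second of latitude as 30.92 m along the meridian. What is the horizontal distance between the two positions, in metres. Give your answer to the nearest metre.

Δφ = 15.4228° − 15.4210° = +0.0018°; Δλ = 53.0758° − 53.0740° = +0.0018°.
1° of latitude = 3600 × 30.92 = 111312 m.
ΔN = Δφ × 111312 = 200.4 m; ΔE = Δλ × 111312 × cos(15.4210°) = +0.0018 × 111312 × 0.963998 = 193.1 m.
Distance = √(ΔE² + ΔN²) = √(193.1² + 200.4²) = 278.3 m.

278 m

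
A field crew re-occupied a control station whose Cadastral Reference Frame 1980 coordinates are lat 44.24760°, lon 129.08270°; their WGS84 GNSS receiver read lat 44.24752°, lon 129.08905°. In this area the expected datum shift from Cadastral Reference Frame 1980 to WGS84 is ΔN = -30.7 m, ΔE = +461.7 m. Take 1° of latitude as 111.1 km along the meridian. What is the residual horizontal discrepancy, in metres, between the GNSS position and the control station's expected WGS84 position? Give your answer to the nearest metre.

49 m

Observed coordinate differences: Δφ = -0.00008°, Δλ = +0.00635°.
Converting to metres (1° lat = 111100 m, cos φ = 0.716331): observed ΔN = -8.9 m, observed ΔE = 505.4 m.
Subtracting the expected shift leaves a residual of -8.9 − (-30.7) = 21.8 m north and 505.4 − (461.7) = 43.7 m east.
Residual distance = √(21.8² + 43.7²) = 48.8 m.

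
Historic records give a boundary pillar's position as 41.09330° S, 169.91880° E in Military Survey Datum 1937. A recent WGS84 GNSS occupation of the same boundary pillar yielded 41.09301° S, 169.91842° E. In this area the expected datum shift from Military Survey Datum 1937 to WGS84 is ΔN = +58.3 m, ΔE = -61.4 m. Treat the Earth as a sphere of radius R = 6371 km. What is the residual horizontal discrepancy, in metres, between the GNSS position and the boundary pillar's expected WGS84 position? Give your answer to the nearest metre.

Observed coordinate differences: Δφ = +0.00029°, Δλ = -0.00038°.
Converting to metres (1° lat = 111195 m, cos φ = 0.753640): observed ΔN = 32.2 m, observed ΔE = -31.8 m.
Subtracting the expected shift leaves a residual of 32.2 − (58.3) = -26.1 m north and -31.8 − (-61.4) = 29.6 m east.
Residual distance = √((-26.1)² + 29.6²) = 39.4 m.

39 m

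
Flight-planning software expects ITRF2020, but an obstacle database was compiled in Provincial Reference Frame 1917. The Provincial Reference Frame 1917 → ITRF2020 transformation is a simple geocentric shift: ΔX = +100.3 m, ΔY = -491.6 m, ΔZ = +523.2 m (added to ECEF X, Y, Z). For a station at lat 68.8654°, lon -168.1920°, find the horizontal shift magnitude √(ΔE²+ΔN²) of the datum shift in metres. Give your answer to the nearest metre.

At φ = 68.8654°, λ = -168.1920°: sin φ = 0.932736, cos φ = 0.360560, sin λ = -0.204633, cos λ = -0.978839.
ΔE = −sin λ·ΔX + cos λ·ΔY = −(-0.204633)·(100.3) + (-0.978839)·(-491.6) = 501.72 m.
ΔN = −sin φ cos λ·ΔX − sin φ sin λ·ΔY + cos φ·ΔZ = −(0.932736)(-0.978839)(100.3) − (0.932736)(-0.204633)(-491.6) + (0.360560)(523.2) = 186.39 m.
Horizontal magnitude = √(ΔE² + ΔN²) = √(501.72² + 186.39²) = 535.22 m.

535 m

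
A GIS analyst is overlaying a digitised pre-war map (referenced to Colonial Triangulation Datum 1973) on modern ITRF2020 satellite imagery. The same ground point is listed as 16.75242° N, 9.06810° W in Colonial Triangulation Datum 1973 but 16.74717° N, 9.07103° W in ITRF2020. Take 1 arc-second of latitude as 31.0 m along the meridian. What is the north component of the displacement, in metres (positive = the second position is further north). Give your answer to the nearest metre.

ΔN = -586 m

Δφ = 16.74717° − 16.75242° = -0.00525°; Δλ = -9.07103° − -9.06810° = -0.00293°.
1° of latitude = 3600 × 31.00 = 111600 m.
ΔN = Δφ × 111600 = -585.9 m; ΔE = Δλ × 111600 × cos(16.75242°) = -0.00293 × 111600 × 0.957559 = -313.1 m.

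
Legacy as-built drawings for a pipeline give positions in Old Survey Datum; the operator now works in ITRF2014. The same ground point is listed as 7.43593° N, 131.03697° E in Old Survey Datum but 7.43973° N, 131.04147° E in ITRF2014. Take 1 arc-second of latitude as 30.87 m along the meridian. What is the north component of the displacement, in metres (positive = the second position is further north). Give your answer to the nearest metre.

ΔN = 422 m

Δφ = 7.43973° − 7.43593° = +0.00380°; Δλ = 131.04147° − 131.03697° = +0.00450°.
1° of latitude = 3600 × 30.87 = 111132 m.
ΔN = Δφ × 111132 = 422.3 m; ΔE = Δλ × 111132 × cos(7.43593°) = +0.00450 × 111132 × 0.991590 = 495.9 m.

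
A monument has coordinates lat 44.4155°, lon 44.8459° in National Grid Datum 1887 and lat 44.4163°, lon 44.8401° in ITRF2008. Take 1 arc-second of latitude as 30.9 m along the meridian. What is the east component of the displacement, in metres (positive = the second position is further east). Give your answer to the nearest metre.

Δφ = 44.4163° − 44.4155° = +0.0008°; Δλ = 44.8401° − 44.8459° = -0.0058°.
1° of latitude = 3600 × 30.90 = 111240 m.
ΔN = Δφ × 111240 = 89.0 m; ΔE = Δλ × 111240 × cos(44.4155°) = -0.0058 × 111240 × 0.714283 = -460.8 m.

ΔE = -461 m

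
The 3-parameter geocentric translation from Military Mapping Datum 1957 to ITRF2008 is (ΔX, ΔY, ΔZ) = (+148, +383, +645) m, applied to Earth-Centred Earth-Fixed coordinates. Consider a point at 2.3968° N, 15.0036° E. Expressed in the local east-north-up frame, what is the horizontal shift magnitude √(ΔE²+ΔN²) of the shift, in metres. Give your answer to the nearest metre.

At φ = 2.3968°, λ = 15.0036°: sin φ = 0.041820, cos φ = 0.999125, sin λ = 0.258880, cos λ = 0.965910.
ΔE = −sin λ·ΔX + cos λ·ΔY = −(0.258880)·(148) + (0.965910)·(383) = 331.63 m.
ΔN = −sin φ cos λ·ΔX − sin φ sin λ·ΔY + cos φ·ΔZ = −(0.041820)(0.965910)(148) − (0.041820)(0.258880)(383) + (0.999125)(645) = 634.31 m.
Horizontal magnitude = √(ΔE² + ΔN²) = √(331.63² + 634.31²) = 715.77 m.

716 m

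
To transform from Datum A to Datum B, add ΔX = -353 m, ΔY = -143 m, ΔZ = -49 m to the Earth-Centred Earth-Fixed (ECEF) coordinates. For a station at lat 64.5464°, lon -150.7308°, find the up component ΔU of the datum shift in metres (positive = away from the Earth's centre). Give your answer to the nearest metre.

The local up (radial) axis is (cos φ cos λ, cos φ sin λ, sin φ), giving ΔU = 132.344 + 30.048 − 44.244 = 118.15 m.

ΔU = 118 m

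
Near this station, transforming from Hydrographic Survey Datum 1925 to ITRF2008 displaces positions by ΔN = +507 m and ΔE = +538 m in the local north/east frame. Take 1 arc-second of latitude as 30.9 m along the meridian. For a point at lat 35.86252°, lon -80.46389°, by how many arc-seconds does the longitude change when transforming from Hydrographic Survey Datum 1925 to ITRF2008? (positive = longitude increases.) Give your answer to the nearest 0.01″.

Δλ = 21.48″

At latitude 35.86252°, cos φ = 0.810425.
1″ of longitude at this latitude = 30.90 × cos φ = 25.0421 m, so Δλ = 538.0 / 25.0421 = 21.484″.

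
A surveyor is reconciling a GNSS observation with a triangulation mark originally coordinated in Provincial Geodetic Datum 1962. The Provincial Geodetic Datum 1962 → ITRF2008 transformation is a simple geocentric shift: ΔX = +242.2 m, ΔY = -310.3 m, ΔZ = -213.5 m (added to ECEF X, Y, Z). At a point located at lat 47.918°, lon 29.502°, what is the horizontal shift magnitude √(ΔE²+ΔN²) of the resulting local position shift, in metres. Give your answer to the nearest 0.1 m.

The local east axis at (φ, λ) is (−sin λ, cos λ, 0), so ΔE = −sin(29.502°)·242.2 + cos(29.502°)·(-310.3) = -389.34 m.
The local north axis is (−sin φ cos λ, −sin φ sin λ, cos φ), giving ΔN = -156.450 + 113.412 − 143.086 = -186.12 m.
Horizontal magnitude = √(ΔE² + ΔN²) = √((-389.34)² + (-186.12)²) = 431.54 m.

431.5 m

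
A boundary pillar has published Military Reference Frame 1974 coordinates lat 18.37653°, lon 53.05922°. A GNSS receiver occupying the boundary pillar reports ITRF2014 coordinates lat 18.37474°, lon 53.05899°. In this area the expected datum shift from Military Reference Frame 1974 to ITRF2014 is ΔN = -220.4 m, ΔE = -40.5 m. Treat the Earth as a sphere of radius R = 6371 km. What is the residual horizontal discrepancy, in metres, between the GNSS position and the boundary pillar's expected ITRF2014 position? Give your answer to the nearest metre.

Observed coordinate differences: Δφ = -0.00179°, Δλ = -0.00023°.
Converting to metres (1° lat = 111195 m, cos φ = 0.949005): observed ΔN = -199.0 m, observed ΔE = -24.3 m.
Subtracting the expected shift leaves a residual of -199.0 − (-220.4) = 21.4 m north and -24.3 − (-40.5) = 16.2 m east.
Residual distance = √(21.4² + 16.2²) = 26.8 m.

27 m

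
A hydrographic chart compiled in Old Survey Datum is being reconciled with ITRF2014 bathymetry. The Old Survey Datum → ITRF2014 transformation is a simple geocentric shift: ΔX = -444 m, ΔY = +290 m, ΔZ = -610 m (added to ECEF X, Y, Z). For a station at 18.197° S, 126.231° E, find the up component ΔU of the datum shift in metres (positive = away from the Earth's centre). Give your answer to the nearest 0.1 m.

At φ = -18.197°, λ = 126.231°: sin φ = -0.312285, cos φ = 0.949988, sin λ = 0.806641, cos λ = -0.591042.
ΔU = cos φ cos λ·ΔX + cos φ sin λ·ΔY + sin φ·ΔZ = (0.949988)(-0.591042)(-444) + (0.949988)(0.806641)(290) + (-0.312285)(-610) = 662.02 m.

ΔU = 662.0 m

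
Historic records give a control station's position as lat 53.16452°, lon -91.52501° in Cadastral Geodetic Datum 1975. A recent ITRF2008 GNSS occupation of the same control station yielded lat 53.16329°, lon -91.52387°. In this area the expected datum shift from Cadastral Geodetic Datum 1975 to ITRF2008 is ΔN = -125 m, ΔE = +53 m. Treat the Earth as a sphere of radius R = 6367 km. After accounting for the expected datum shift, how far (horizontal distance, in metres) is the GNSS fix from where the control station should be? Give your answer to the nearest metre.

Observed coordinate differences: Δφ = -0.00123°, Δλ = +0.00114°.
Converting to metres (1° lat = 111125 m, cos φ = 0.599519): observed ΔN = -136.7 m, observed ΔE = 75.9 m.
Subtracting the expected shift leaves a residual of -136.7 − (-125) = -11.7 m north and 75.9 − (53) = 22.9 m east.
Residual distance = √((-11.7)² + 22.9²) = 25.8 m.

26 m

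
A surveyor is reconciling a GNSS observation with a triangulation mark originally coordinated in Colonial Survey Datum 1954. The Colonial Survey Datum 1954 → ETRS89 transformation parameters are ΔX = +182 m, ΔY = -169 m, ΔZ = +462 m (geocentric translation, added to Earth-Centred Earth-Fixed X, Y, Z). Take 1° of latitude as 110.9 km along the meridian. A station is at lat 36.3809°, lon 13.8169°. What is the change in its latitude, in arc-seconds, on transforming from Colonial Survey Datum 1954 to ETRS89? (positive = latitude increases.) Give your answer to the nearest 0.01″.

Δφ = 9.45″

sin φ = 0.593151, cos φ = 0.805092, sin λ = 0.238820, cos λ = 0.971064.
North component: ΔN = −sin φ cos λ·ΔX − sin φ sin λ·ΔY + cos φ·ΔZ = −(0.593151)(0.971064)(182) − (0.593151)(0.238820)(-169) + (0.805092)(462) = 291.06 m.
1° of latitude spans 110900 m, so Δφ = 291.06 / 110900 × 3600 = 9.448″.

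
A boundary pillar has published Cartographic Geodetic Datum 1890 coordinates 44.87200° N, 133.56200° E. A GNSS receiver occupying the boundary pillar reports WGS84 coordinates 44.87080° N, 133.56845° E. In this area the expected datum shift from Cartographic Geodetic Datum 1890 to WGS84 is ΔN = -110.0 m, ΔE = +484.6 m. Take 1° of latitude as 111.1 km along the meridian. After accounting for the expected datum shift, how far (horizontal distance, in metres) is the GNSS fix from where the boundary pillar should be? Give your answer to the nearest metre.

Observed coordinate differences: Δφ = -0.00120°, Δλ = +0.00645°.
Converting to metres (1° lat = 111100 m, cos φ = 0.708685): observed ΔN = -133.3 m, observed ΔE = 507.8 m.
Subtracting the expected shift leaves a residual of -133.3 − (-110.0) = -23.3 m north and 507.8 − (484.6) = 23.2 m east.
Residual distance = √((-23.3)² + 23.2²) = 32.9 m.

33 m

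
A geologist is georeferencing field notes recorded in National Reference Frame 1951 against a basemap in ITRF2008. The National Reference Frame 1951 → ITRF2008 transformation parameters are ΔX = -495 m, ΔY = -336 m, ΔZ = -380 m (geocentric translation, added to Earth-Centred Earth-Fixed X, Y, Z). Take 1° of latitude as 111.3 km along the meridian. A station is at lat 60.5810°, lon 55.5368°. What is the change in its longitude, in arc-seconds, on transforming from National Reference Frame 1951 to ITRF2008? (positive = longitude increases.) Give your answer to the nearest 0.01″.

sin φ = 0.871051, cos φ = 0.491193, sin λ = 0.824490, cos λ = 0.565877.
East component: ΔE = −sin λ·ΔX + cos λ·ΔY = −(0.824490)(-495) + (0.565877)(-336) = 217.99 m.
1° of latitude spans 111300 m; at latitude φ, 1° of longitude spans that × cos φ = 54669.7 m, so Δλ = 217.99 / 54669.7 × 3600 = 14.354″.

Δλ = 14.35″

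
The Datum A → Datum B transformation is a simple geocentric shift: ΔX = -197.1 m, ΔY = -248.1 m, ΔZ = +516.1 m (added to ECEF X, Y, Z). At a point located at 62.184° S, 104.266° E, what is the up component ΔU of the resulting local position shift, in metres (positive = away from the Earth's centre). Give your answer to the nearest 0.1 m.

At φ = -62.184°, λ = 104.266°: sin φ = -0.884451, cos φ = 0.466634, sin λ = 0.969162, cos λ = -0.246424.
ΔU = cos φ cos λ·ΔX + cos φ sin λ·ΔY + sin φ·ΔZ = (0.466634)(-0.246424)(-197.1) + (0.466634)(0.969162)(-248.1) + (-0.884451)(516.1) = -546.00 m.

ΔU = -546.0 m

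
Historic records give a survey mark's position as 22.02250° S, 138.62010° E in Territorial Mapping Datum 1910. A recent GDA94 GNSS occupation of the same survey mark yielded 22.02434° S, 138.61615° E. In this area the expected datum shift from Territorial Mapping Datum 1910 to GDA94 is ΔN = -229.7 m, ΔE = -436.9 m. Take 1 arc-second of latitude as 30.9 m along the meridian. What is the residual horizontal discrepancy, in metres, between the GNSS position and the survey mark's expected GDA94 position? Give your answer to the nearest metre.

Observed coordinate differences: Δφ = -0.00184°, Δλ = -0.00395°.
Converting to metres (1° lat = 111240 m, cos φ = 0.927037): observed ΔN = -204.7 m, observed ΔE = -407.3 m.
Subtracting the expected shift leaves a residual of -204.7 − (-229.7) = 25.0 m north and -407.3 − (-436.9) = 29.6 m east.
Residual distance = √(25.0² + 29.6²) = 38.7 m.

39 m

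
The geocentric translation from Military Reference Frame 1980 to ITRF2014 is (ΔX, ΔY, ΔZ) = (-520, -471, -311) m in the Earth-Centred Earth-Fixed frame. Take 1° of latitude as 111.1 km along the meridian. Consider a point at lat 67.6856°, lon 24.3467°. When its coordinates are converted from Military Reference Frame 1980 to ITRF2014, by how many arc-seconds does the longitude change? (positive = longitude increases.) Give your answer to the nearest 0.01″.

Δλ = -18.33″

sin φ = 0.925114, cos φ = 0.379689, sin λ = 0.412257, cos λ = 0.911068.
East component: ΔE = −sin λ·ΔX + cos λ·ΔY = −(0.412257)(-520) + (0.911068)(-471) = -214.74 m.
1° of latitude spans 111100 m; at latitude φ, 1° of longitude spans that × cos φ = 42183.4 m, so Δλ = -214.74 / 42183.4 × 3600 = -18.326″.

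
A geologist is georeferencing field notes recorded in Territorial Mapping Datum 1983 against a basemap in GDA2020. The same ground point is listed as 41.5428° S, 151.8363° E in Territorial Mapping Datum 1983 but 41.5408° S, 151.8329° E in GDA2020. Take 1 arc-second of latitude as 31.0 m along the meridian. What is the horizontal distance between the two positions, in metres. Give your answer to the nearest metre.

361 m

Δφ = -41.5408° − -41.5428° = +0.0020°; Δλ = 151.8329° − 151.8363° = -0.0034°.
1° of latitude = 3600 × 31.00 = 111600 m.
ΔN = Δφ × 111600 = 223.2 m; ΔE = Δλ × 111600 × cos(-41.5428°) = -0.0034 × 111600 × 0.748461 = -284.0 m.
Distance = √(ΔE² + ΔN²) = √((-284.0)² + 223.2²) = 361.2 m.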